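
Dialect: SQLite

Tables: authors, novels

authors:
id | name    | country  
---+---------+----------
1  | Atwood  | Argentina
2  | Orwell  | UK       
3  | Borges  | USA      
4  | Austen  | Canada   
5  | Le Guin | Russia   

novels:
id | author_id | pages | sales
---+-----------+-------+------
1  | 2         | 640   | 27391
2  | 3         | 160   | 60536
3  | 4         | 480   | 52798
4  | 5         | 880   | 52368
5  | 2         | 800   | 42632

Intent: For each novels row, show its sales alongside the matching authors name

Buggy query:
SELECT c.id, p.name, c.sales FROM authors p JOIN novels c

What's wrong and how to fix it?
Bug: Missing join condition: each novels row is matched to all authors rows instead of just its own

Fix: Add ON c.author_id = p.id to the JOIN

Corrected query:
SELECT c.id, p.name, c.sales FROM authors p JOIN novels c ON c.author_id = p.id

Result:
id | name    | sales
---+---------+------
1  | Orwell  | 27391
2  | Borges  | 60536
3  | Austen  | 52798
4  | Le Guin | 52368
5  | Orwell  | 42632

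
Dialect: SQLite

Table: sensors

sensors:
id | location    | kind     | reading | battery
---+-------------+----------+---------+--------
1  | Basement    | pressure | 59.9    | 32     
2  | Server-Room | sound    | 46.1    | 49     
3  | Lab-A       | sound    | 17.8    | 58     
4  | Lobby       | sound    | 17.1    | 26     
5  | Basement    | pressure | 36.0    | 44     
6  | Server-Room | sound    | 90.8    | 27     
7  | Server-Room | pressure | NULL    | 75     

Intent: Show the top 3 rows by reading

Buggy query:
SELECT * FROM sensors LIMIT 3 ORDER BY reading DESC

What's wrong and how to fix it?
Bug: LIMIT must come after ORDER BY

Fix: Swap the clauses: ORDER BY first, then LIMIT

Corrected query:
SELECT * FROM sensors ORDER BY reading DESC LIMIT 3

Result:
id | location    | kind     | reading | battery
---+-------------+----------+---------+--------
6  | Server-Room | sound    | 90.8    | 27     
1  | Basement    | pressure | 59.9    | 32     
2  | Server-Room | sound    | 46.1    | 49     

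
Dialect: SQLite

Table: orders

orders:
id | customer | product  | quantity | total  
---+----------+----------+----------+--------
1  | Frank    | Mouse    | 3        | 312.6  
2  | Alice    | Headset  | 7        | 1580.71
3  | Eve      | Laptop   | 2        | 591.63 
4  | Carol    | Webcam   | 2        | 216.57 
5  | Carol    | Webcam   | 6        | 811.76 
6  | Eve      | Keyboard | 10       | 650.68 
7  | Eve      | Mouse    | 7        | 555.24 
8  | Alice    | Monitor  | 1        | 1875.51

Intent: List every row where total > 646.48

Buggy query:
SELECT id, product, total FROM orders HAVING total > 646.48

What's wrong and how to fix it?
Bug: HAVING filters the output of aggregation, but this query has no GROUP BY and no aggregate functions, so SQLite rejects it (HAVING clause on a non-aggregate query); the condition here is per row

Fix: Use WHERE for row-level filtering

Corrected query:
SELECT id, product, total FROM orders WHERE total > 646.48

Result:
id | product  | total  
---+----------+--------
2  | Headset  | 1580.71
5  | Webcam   | 811.76 
6  | Keyboard | 650.68 
8  | Monitor  | 1875.51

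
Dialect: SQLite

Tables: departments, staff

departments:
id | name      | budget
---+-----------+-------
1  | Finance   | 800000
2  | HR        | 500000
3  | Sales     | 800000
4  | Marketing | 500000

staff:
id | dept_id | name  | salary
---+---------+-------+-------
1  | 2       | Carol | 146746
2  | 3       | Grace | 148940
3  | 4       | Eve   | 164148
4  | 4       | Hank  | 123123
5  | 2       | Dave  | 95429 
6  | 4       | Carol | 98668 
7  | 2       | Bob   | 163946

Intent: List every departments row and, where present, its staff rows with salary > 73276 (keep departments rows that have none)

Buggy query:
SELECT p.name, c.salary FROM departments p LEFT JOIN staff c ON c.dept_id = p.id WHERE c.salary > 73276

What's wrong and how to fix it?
Bug: A WHERE condition on the right-hand table after LEFT JOIN drops unmatched parents

Fix: Move the right-table condition into the ON clause so unmatched parents are kept

Corrected query:
SELECT p.name, c.salary FROM departments p LEFT JOIN staff c ON c.dept_id = p.id AND c.salary > 73276

Result:
name      | salary
----------+-------
Finance   | NULL  
HR        | 95429 
HR        | 146746
HR        | 163946
Sales     | 148940
Marketing | 98668 
Marketing | 123123
Marketing | 164148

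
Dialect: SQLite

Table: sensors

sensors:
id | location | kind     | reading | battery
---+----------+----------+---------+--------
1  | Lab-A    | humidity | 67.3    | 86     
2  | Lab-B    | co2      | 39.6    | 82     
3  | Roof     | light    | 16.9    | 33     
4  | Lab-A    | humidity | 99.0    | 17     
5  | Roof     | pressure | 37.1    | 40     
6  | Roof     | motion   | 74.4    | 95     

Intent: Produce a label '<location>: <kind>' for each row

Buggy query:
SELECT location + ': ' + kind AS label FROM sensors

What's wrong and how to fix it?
Bug: '+' is numeric addition; on text columns SQLite converts them to 0 instead of concatenating

Fix: Replace + with || to concatenate text

Corrected query:
SELECT location || ': ' || kind AS label FROM sensors

Result:
label          
---------------
Lab-A: humidity
Lab-B: co2     
Roof: light    
Lab-A: humidity
Roof: pressure 
Roof: motion   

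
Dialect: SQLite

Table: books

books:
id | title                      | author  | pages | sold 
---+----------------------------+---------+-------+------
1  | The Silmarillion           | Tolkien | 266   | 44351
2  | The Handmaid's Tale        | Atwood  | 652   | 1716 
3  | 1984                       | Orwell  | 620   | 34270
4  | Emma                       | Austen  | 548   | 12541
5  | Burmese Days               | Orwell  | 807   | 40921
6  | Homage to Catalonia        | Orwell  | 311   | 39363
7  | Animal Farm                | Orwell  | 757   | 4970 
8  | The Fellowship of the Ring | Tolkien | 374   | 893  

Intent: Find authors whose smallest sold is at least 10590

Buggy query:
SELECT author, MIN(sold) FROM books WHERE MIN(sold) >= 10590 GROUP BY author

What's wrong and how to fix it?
Bug: Aggregates like MIN are computed per group after WHERE runs

Fix: Use HAVING for the per-group MIN condition

Corrected query:
SELECT author, MIN(sold) FROM books GROUP BY author HAVING MIN(sold) >= 10590

Result:
author | MIN(sold)
-------+----------
Austen | 12541    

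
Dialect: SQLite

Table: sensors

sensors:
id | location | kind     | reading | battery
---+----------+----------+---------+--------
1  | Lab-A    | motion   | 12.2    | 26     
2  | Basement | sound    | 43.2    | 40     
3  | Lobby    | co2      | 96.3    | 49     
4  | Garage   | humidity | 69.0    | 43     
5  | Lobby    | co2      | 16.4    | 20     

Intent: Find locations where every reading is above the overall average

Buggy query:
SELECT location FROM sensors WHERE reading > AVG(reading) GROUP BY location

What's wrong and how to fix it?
Bug: AVG() is an aggregate; it can't sit directly in WHERE

Fix: Compute the overall average in a scalar subquery and compare each group's MIN against it in HAVING

Corrected query:
SELECT location FROM sensors GROUP BY location HAVING MIN(reading) > (SELECT AVG(reading) FROM sensors)

Result:
location
--------
Garage  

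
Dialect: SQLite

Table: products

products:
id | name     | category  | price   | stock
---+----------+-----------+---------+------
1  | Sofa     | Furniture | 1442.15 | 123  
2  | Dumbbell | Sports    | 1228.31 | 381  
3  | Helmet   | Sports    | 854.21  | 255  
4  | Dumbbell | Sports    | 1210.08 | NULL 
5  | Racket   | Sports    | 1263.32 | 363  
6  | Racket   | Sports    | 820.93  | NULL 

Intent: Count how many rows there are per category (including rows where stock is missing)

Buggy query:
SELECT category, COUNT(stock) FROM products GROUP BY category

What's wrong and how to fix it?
Bug: COUNT(stock) skips NULLs, so groups with missing stock are undercounted

Fix: Replace COUNT(stock) with COUNT(*)

Corrected query:
SELECT category, COUNT(*) FROM products GROUP BY category

Result:
category  | COUNT(*)
----------+---------
Furniture | 1       
Sports    | 5       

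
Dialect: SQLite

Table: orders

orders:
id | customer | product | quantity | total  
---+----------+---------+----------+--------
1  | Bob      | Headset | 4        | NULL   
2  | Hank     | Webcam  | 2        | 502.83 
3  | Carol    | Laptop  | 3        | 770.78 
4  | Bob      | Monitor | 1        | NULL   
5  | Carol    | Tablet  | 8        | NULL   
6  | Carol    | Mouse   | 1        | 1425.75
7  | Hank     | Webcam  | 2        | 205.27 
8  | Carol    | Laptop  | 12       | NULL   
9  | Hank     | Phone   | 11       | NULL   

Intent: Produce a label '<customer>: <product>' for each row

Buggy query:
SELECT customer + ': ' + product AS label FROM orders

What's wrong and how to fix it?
Bug: '+' is numeric addition; on text columns SQLite converts them to 0 instead of concatenating

Fix: Use the || operator for string concatenation

Corrected query:
SELECT customer || ': ' || product AS label FROM orders

Result:
label        
-------------
Bob: Headset 
Hank: Webcam 
Carol: Laptop
Bob: Monitor 
Carol: Tablet
Carol: Mouse 
Hank: Webcam 
Carol: Laptop
Hank: Phone  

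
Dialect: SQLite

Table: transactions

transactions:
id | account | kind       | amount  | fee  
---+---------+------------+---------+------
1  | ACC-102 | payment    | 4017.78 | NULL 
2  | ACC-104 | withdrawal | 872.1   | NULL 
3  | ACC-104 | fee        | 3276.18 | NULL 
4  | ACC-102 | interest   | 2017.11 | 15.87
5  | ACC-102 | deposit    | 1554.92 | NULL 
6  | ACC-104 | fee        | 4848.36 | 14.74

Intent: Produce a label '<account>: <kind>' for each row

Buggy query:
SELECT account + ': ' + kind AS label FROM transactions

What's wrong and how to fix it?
Bug: '+' is numeric addition; on text columns SQLite converts them to 0 instead of concatenating

Fix: Use the || operator for string concatenation

Corrected query:
SELECT account || ': ' || kind AS label FROM transactions

Result:
label              
-------------------
ACC-102: payment   
ACC-104: withdrawal
ACC-104: fee       
ACC-102: interest  
ACC-102: deposit   
ACC-104: fee       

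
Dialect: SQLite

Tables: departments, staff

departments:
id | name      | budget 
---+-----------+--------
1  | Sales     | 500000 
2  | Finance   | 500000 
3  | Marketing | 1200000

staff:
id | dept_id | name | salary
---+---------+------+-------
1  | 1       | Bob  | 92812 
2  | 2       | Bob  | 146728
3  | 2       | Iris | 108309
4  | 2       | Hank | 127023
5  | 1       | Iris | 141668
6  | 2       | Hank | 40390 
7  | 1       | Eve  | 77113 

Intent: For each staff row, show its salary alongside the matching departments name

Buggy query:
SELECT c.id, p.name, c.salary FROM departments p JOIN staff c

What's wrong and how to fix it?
Bug: JOIN with no ON clause produces a cartesian product; every staff row pairs with every departments row

Fix: Add ON c.dept_id = p.id to the JOIN

Corrected query:
SELECT c.id, p.name, c.salary FROM departments p JOIN staff c ON c.dept_id = p.id

Result:
id | name    | salary
---+---------+-------
1  | Sales   | 92812 
2  | Finance | 146728
3  | Finance | 108309
4  | Finance | 127023
5  | Sales   | 141668
6  | Finance | 40390 
7  | Sales   | 77113 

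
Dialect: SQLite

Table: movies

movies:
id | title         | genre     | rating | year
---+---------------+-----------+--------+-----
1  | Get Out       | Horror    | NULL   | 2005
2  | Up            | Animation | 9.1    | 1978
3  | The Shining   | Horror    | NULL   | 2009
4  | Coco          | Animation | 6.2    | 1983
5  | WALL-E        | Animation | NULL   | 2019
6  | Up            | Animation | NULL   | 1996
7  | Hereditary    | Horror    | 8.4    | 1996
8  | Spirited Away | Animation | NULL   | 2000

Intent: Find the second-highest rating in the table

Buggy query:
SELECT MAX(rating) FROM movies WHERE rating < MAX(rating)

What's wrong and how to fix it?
Bug: MAX(rating) on the right of the comparison is an aggregate-in-WHERE error

Fix: Compute the overall MAX in a subquery, then take MAX of rows below it

Corrected query:
SELECT MAX(rating) FROM movies WHERE rating < (SELECT MAX(rating) FROM movies)

Result:
MAX(rating)
-----------
8.4        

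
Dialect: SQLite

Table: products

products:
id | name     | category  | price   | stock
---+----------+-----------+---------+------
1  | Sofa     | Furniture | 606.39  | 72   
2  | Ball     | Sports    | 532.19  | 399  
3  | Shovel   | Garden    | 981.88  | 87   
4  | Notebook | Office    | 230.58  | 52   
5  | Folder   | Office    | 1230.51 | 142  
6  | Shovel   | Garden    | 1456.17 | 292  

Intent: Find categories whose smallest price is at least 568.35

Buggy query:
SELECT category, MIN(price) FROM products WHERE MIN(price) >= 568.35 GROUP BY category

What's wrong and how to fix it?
Bug: Aggregates like MIN are computed per group after WHERE runs

Fix: Replace WHERE with HAVING after the GROUP BY

Corrected query:
SELECT category, MIN(price) FROM products GROUP BY category HAVING MIN(price) >= 568.35

Result:
category  | MIN(price)
----------+-----------
Furniture | 606.39    
Garden    | 981.88    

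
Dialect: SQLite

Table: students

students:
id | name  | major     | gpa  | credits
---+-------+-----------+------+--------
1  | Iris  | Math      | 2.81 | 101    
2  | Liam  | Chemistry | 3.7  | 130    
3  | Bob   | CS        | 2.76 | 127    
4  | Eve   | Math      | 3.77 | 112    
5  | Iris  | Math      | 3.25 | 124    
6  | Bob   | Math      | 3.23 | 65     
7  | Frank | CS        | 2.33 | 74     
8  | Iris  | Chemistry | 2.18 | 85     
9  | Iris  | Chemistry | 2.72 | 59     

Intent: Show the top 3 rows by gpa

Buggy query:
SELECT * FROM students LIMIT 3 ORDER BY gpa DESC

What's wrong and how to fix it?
Bug: ORDER BY cannot follow LIMIT; LIMIT is the final clause

Fix: Sort with ORDER BY, then apply LIMIT

Corrected query:
SELECT * FROM students ORDER BY gpa DESC LIMIT 3

Result:
id | name | major     | gpa  | credits
---+------+-----------+------+--------
4  | Eve  | Math      | 3.77 | 112    
2  | Liam | Chemistry | 3.7  | 130    
5  | Iris | Math      | 3.25 | 124    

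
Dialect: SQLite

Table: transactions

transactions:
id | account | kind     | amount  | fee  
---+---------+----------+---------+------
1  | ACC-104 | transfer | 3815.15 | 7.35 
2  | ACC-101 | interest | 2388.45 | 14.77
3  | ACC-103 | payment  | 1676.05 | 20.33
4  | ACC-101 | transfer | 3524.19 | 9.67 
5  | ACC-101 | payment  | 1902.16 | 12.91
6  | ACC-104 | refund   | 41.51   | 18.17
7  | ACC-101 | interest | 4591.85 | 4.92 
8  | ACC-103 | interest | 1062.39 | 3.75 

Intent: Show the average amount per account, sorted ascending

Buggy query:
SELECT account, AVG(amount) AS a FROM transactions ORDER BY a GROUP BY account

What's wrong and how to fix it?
Bug: GROUP BY must precede ORDER BY

Fix: Reorder: SELECT … FROM … GROUP BY … ORDER BY …

Corrected query:
SELECT account, AVG(amount) AS a FROM transactions GROUP BY account ORDER BY a

Result:
account | a        
--------+----------
ACC-103 | 1369.22  
ACC-104 | 1928.33  
ACC-101 | 3101.6625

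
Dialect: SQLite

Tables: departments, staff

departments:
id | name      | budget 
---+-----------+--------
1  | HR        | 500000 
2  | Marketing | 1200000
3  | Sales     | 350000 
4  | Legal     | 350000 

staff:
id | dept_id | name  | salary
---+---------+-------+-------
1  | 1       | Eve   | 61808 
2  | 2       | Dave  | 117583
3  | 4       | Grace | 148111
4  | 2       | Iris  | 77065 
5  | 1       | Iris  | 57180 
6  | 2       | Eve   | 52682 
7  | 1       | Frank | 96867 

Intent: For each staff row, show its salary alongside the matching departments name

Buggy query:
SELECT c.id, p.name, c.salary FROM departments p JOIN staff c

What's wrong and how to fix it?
Bug: Missing join condition: each staff row is matched to all departments rows instead of just its own

Fix: Add ON c.dept_id = p.id to the JOIN

Corrected query:
SELECT c.id, p.name, c.salary FROM departments p JOIN staff c ON c.dept_id = p.id

Result:
id | name      | salary
---+-----------+-------
1  | HR        | 61808 
2  | Marketing | 117583
3  | Legal     | 148111
4  | Marketing | 77065 
5  | HR        | 57180 
6  | Marketing | 52682 
7  | HR        | 96867 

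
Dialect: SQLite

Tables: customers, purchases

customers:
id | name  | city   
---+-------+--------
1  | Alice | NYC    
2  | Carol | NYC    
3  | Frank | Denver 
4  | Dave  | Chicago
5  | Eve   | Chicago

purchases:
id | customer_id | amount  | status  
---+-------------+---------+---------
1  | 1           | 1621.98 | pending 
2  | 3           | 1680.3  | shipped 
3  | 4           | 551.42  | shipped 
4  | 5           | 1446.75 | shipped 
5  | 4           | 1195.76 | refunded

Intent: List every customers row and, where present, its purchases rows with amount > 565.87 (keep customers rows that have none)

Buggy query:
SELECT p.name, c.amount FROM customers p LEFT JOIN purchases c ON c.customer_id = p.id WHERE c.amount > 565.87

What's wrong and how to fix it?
Bug: Filtering c.amount in WHERE discards the NULL rows produced by LEFT JOIN, turning it into an inner join

Fix: Move the right-table condition into the ON clause so unmatched parents are kept

Corrected query:
SELECT p.name, c.amount FROM customers p LEFT JOIN purchases c ON c.customer_id = p.id AND c.amount > 565.87

Result:
name  | amount 
------+--------
Alice | 1621.98
Carol | NULL   
Frank | 1680.3 
Dave  | 1195.76
Eve   | 1446.75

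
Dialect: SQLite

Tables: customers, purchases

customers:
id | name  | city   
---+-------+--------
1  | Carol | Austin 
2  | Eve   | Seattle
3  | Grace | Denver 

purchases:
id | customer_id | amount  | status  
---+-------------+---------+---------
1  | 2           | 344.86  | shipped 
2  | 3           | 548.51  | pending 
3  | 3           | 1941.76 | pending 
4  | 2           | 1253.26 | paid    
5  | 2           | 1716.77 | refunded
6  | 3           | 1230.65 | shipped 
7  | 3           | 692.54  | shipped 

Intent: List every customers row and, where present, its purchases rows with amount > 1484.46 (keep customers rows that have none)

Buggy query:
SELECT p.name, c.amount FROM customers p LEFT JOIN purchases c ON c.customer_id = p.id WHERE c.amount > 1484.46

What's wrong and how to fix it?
Bug: A WHERE condition on the right-hand table after LEFT JOIN drops unmatched parents

Fix: Put 'c.amount > 1484.46' in the JOIN's ON clause instead of WHERE

Corrected query:
SELECT p.name, c.amount FROM customers p LEFT JOIN purchases c ON c.customer_id = p.id AND c.amount > 1484.46

Result:
name  | amount 
------+--------
Carol | NULL   
Eve   | 1716.77
Grace | 1941.76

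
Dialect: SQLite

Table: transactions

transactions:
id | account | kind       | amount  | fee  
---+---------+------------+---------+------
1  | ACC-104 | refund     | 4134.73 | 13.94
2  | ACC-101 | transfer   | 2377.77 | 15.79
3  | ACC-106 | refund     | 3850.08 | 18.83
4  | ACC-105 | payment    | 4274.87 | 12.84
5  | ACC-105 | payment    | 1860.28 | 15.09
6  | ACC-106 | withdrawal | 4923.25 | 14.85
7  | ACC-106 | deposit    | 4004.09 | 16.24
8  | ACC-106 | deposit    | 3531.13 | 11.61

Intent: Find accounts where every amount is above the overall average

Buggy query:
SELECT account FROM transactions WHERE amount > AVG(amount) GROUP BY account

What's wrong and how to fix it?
Bug: WHERE evaluates per row before aggregation, so AVG() is unavailable

Fix: Compute the overall average in a scalar subquery and compare each group's MIN against it in HAVING

Corrected query:
SELECT account FROM transactions GROUP BY account HAVING MIN(amount) > (SELECT AVG(amount) FROM transactions)

Result:
account
-------
ACC-104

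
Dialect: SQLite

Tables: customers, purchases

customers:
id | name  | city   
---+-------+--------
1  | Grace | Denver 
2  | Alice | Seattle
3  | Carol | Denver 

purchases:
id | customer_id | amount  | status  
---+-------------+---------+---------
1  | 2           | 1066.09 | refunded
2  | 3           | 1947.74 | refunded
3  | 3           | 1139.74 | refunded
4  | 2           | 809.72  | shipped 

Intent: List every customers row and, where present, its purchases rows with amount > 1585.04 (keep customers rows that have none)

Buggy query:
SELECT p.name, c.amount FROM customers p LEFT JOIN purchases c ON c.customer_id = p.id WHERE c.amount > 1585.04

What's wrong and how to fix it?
Bug: A WHERE condition on the right-hand table after LEFT JOIN drops unmatched parents

Fix: Put 'c.amount > 1585.04' in the JOIN's ON clause instead of WHERE

Corrected query:
SELECT p.name, c.amount FROM customers p LEFT JOIN purchases c ON c.customer_id = p.id AND c.amount > 1585.04

Result:
name  | amount 
------+--------
Grace | NULL   
Alice | NULL   
Carol | 1947.74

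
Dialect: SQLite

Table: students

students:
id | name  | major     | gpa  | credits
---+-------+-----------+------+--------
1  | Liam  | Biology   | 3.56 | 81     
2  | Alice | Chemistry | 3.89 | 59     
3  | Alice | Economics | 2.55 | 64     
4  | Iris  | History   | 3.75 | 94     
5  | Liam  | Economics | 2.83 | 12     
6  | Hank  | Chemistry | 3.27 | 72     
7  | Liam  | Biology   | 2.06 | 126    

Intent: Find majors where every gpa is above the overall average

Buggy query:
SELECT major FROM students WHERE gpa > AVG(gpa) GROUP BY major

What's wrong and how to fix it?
Bug: AVG() is an aggregate; it can't sit directly in WHERE

Fix: Compute the overall average in a scalar subquery and compare each group's MIN against it in HAVING

Corrected query:
SELECT major FROM students GROUP BY major HAVING MIN(gpa) > (SELECT AVG(gpa) FROM students)

Result:
major    
---------
Chemistry
History  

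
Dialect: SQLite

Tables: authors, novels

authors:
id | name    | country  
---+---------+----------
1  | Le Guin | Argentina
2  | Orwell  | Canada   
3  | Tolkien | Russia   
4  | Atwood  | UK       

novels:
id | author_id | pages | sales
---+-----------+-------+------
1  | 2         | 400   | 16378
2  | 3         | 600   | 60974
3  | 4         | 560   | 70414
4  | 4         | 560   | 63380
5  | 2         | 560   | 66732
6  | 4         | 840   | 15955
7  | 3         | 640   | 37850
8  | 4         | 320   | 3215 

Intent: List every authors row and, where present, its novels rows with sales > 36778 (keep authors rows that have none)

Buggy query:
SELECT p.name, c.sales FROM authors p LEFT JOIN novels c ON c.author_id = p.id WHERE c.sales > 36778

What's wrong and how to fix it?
Bug: Filtering c.sales in WHERE discards the NULL rows produced by LEFT JOIN, turning it into an inner join

Fix: Move the right-table condition into the ON clause so unmatched parents are kept

Corrected query:
SELECT p.name, c.sales FROM authors p LEFT JOIN novels c ON c.author_id = p.id AND c.sales > 36778

Result:
name    | sales
--------+------
Le Guin | NULL 
Orwell  | 66732
Tolkien | 37850
Tolkien | 60974
Atwood  | 63380
Atwood  | 70414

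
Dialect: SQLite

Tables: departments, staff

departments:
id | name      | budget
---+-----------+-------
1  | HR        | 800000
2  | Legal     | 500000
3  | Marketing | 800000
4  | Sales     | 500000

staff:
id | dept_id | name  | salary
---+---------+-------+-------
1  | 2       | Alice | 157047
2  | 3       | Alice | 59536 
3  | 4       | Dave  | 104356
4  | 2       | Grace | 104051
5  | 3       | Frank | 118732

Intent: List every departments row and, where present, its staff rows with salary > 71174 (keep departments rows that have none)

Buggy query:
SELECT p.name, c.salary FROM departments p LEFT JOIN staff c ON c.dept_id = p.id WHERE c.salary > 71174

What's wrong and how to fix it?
Bug: A WHERE condition on the right-hand table after LEFT JOIN drops unmatched parents

Fix: Put 'c.salary > 71174' in the JOIN's ON clause instead of WHERE

Corrected query:
SELECT p.name, c.salary FROM departments p LEFT JOIN staff c ON c.dept_id = p.id AND c.salary > 71174

Result:
name      | salary
----------+-------
HR        | NULL  
Legal     | 104051
Legal     | 157047
Marketing | 118732
Sales     | 104356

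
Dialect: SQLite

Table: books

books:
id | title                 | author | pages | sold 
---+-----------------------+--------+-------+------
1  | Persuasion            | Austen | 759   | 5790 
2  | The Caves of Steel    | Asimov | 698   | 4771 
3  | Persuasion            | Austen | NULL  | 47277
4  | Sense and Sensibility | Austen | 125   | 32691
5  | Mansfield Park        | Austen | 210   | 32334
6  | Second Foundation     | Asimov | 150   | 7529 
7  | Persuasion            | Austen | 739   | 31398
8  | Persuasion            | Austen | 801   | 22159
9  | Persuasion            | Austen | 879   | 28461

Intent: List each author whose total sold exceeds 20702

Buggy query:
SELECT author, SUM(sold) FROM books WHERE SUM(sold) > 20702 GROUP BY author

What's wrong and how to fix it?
Bug: SUM(sold) is an aggregate, but WHERE filters rows before aggregation

Fix: Move the aggregate condition to a HAVING clause

Corrected query:
SELECT author, SUM(sold) FROM books GROUP BY author HAVING SUM(sold) > 20702

Result:
author | SUM(sold)
-------+----------
Austen | 200110   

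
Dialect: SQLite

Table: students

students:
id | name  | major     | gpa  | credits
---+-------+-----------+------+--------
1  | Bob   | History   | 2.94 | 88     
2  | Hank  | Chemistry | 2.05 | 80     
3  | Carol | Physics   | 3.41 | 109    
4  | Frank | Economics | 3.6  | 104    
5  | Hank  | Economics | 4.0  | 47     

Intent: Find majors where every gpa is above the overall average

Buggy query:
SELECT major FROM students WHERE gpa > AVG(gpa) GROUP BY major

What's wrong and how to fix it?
Bug: WHERE evaluates per row before aggregation, so AVG() is unavailable

Fix: Compute the overall average in a scalar subquery and compare each group's MIN against it in HAVING

Corrected query:
SELECT major FROM students GROUP BY major HAVING MIN(gpa) > (SELECT AVG(gpa) FROM students)

Result:
major    
---------
Economics
Physics  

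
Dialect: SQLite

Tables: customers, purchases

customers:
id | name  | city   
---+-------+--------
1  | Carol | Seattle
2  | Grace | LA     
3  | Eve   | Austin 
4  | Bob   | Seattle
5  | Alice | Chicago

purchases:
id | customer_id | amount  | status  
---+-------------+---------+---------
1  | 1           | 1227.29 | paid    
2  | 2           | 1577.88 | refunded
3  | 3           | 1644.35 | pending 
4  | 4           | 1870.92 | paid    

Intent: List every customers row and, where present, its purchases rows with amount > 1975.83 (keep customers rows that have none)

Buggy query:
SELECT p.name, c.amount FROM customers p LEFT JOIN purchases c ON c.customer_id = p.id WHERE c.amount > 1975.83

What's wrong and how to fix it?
Bug: A WHERE condition on the right-hand table after LEFT JOIN drops unmatched parents

Fix: Put 'c.amount > 1975.83' in the JOIN's ON clause instead of WHERE

Corrected query:
SELECT p.name, c.amount FROM customers p LEFT JOIN purchases c ON c.customer_id = p.id AND c.amount > 1975.83

Result:
name  | amount
------+-------
Carol | NULL  
Grace | NULL  
Eve   | NULL  
Bob   | NULL  
Alice | NULL  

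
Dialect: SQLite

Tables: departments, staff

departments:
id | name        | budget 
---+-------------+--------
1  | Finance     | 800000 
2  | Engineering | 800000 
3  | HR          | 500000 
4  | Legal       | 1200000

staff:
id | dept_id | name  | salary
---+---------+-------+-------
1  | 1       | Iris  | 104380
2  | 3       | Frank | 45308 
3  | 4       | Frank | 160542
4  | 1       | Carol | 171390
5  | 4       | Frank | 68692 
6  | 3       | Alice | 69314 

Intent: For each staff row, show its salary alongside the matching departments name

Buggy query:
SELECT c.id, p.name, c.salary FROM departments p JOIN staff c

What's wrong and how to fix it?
Bug: Missing join condition: each staff row is matched to all departments rows instead of just its own

Fix: Specify the join condition linking the foreign key to the parent id

Corrected query:
SELECT c.id, p.name, c.salary FROM departments p JOIN staff c ON c.dept_id = p.id

Result:
id | name    | salary
---+---------+-------
1  | Finance | 104380
2  | HR      | 45308 
3  | Legal   | 160542
4  | Finance | 171390
5  | Legal   | 68692 
6  | HR      | 69314 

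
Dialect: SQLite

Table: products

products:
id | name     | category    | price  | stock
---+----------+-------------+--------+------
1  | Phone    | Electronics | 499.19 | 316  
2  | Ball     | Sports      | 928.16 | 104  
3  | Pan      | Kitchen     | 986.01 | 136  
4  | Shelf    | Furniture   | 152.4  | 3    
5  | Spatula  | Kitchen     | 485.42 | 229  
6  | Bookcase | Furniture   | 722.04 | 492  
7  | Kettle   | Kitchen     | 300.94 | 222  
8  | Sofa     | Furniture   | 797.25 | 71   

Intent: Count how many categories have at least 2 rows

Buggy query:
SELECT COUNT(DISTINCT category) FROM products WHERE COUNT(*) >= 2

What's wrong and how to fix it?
Bug: COUNT(*) cannot appear in WHERE; the per-group count doesn't exist yet

Fix: Use a subquery that GROUPs and filters with HAVING, then count its rows

Corrected query:
SELECT COUNT(*) FROM (SELECT category FROM products GROUP BY category HAVING COUNT(*) >= 2)

Result:
COUNT(*)
--------
2       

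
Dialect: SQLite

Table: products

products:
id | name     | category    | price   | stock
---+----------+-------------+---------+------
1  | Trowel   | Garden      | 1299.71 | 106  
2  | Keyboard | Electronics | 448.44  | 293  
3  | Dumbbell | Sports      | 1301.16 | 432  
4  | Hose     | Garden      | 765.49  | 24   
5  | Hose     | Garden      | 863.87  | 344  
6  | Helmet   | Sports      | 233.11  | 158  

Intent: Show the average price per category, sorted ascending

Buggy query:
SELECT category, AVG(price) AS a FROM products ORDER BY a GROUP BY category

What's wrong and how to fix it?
Bug: ORDER BY appears before GROUP BY; SQL clause order requires GROUP BY first

Fix: Reorder: SELECT … FROM … GROUP BY … ORDER BY …

Corrected query:
SELECT category, AVG(price) AS a FROM products GROUP BY category ORDER BY a

Result:
category    | a         
------------+-----------
Electronics | 448.44    
Sports      | 767.135   
Garden      | 976.356667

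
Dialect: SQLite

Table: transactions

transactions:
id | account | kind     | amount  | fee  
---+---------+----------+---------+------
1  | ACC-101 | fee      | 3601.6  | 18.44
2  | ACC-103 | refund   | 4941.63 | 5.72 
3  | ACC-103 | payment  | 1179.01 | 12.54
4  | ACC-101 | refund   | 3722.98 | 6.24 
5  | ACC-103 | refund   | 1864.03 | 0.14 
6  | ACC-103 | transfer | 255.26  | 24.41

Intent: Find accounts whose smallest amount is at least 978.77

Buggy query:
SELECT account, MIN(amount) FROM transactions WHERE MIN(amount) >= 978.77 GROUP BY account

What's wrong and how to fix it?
Bug: Aggregates like MIN are computed per group after WHERE runs

Fix: Use HAVING for the per-group MIN condition

Corrected query:
SELECT account, MIN(amount) FROM transactions GROUP BY account HAVING MIN(amount) >= 978.77

Result:
account | MIN(amount)
--------+------------
ACC-101 | 3601.6     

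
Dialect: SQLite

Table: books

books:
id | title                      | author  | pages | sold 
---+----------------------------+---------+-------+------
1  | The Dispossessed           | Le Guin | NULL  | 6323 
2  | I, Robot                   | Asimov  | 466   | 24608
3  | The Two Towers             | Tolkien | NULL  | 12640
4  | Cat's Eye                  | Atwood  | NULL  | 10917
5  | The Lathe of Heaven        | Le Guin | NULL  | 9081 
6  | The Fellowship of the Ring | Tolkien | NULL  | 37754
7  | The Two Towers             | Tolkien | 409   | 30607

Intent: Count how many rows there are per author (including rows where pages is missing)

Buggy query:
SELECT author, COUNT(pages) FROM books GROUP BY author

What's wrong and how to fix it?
Bug: COUNT(column) counts non-NULL values only; rows with NULL pages aren't counted

Fix: Use COUNT(*) to count all rows regardless of NULL

Corrected query:
SELECT author, COUNT(*) FROM books GROUP BY author

Result:
author  | COUNT(*)
--------+---------
Asimov  | 1       
Atwood  | 1       
Le Guin | 2       
Tolkien | 3       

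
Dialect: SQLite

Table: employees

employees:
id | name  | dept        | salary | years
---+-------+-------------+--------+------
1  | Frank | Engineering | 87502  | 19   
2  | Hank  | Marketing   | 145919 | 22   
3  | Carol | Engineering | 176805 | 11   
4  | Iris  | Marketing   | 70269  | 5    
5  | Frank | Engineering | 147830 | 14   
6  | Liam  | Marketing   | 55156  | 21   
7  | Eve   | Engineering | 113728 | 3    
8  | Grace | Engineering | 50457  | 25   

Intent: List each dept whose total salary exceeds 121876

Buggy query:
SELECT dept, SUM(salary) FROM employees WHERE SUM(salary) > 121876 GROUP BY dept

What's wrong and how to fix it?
Bug: SUM(salary) is an aggregate, but WHERE filters rows before aggregation

Fix: Use HAVING (which filters groups after aggregation) instead of WHERE

Corrected query:
SELECT dept, SUM(salary) FROM employees GROUP BY dept HAVING SUM(salary) > 121876

Result:
dept        | SUM(salary)
------------+------------
Engineering | 576322     
Marketing   | 271344     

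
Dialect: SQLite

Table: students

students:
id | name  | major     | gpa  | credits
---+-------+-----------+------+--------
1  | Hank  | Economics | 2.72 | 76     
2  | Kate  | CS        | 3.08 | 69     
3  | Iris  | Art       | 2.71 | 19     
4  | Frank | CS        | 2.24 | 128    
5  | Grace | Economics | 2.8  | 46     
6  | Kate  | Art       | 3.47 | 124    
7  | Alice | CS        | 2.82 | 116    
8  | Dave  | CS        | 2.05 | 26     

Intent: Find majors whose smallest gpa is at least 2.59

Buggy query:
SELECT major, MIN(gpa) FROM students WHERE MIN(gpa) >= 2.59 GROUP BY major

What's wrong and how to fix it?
Bug: MIN() in WHERE is a misuse of aggregate

Fix: Use HAVING for the per-group MIN condition

Corrected query:
SELECT major, MIN(gpa) FROM students GROUP BY major HAVING MIN(gpa) >= 2.59

Result:
major     | MIN(gpa)
----------+---------
Art       | 2.71    
Economics | 2.72    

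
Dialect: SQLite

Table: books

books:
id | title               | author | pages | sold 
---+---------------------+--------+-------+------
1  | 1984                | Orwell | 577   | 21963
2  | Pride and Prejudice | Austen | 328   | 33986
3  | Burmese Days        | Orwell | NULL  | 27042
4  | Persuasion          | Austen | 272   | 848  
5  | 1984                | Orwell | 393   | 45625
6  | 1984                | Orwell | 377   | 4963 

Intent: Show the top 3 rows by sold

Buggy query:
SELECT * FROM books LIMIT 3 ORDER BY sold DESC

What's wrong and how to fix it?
Bug: ORDER BY cannot follow LIMIT; LIMIT is the final clause

Fix: Sort with ORDER BY, then apply LIMIT

Corrected query:
SELECT * FROM books ORDER BY sold DESC LIMIT 3

Result:
id | title               | author | pages | sold 
---+---------------------+--------+-------+------
5  | 1984                | Orwell | 393   | 45625
2  | Pride and Prejudice | Austen | 328   | 33986
3  | Burmese Days        | Orwell | NULL  | 27042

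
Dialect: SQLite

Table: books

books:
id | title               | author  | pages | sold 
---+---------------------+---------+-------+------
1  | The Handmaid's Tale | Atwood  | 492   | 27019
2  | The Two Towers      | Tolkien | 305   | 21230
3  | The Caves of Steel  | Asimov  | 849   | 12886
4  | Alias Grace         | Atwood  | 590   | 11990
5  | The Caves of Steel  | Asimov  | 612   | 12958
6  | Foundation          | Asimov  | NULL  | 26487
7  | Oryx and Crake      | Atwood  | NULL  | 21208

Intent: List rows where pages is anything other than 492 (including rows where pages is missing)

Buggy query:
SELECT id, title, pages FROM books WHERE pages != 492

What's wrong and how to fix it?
Bug: 'pages != 492' is unknown when pages is NULL, so NULL rows are silently excluded

Fix: Add an explicit OR pages IS NULL to include the missing-value rows

Corrected query:
SELECT id, title, pages FROM books WHERE pages != 492 OR pages IS NULL

Result:
id | title              | pages
---+--------------------+------
2  | The Two Towers     | 305  
3  | The Caves of Steel | 849  
4  | Alias Grace        | 590  
5  | The Caves of Steel | 612  
6  | Foundation         | NULL 
7  | Oryx and Crake     | NULL 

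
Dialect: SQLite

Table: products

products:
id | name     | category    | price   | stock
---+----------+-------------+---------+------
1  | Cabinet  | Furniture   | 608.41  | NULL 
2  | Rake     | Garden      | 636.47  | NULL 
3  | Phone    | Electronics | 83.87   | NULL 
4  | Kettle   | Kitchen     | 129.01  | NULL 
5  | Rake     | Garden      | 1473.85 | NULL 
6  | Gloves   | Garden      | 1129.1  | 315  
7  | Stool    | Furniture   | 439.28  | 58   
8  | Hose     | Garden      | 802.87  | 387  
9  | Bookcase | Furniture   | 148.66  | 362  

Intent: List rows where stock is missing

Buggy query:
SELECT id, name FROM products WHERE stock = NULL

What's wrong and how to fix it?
Bug: Comparing to NULL with '=' never matches; NULL = NULL is unknown, not true

Fix: Use IS NULL to test for NULL

Corrected query:
SELECT id, name FROM products WHERE stock IS NULL

Result:
id | name   
---+--------
1  | Cabinet
2  | Rake   
3  | Phone  
4  | Kettle 
5  | Rake   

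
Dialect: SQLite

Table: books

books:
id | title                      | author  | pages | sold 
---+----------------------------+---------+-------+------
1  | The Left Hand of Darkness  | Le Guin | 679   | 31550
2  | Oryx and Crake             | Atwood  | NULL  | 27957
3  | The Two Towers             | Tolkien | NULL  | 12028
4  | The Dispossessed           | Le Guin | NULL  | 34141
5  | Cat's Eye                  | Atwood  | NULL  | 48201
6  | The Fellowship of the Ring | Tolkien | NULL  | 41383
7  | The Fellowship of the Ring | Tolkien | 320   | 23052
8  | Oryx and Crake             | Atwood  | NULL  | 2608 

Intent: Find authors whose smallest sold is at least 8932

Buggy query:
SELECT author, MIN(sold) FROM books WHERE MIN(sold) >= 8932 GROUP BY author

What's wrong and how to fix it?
Bug: MIN() in WHERE is a misuse of aggregate

Fix: Use HAVING for the per-group MIN condition

Corrected query:
SELECT author, MIN(sold) FROM books GROUP BY author HAVING MIN(sold) >= 8932

Result:
author  | MIN(sold)
--------+----------
Le Guin | 31550    
Tolkien | 12028    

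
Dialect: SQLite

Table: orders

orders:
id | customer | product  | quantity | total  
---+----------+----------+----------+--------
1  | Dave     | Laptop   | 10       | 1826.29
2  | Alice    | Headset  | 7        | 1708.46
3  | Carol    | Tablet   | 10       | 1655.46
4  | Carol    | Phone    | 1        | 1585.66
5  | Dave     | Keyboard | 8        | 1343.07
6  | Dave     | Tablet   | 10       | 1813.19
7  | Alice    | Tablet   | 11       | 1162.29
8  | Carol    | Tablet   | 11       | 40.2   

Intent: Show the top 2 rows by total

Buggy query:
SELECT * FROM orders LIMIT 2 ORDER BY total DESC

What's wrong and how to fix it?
Bug: ORDER BY cannot follow LIMIT; LIMIT is the final clause

Fix: Sort with ORDER BY, then apply LIMIT

Corrected query:
SELECT * FROM orders ORDER BY total DESC LIMIT 2

Result:
id | customer | product | quantity | total  
---+----------+---------+----------+--------
1  | Dave     | Laptop  | 10       | 1826.29
6  | Dave     | Tablet  | 10       | 1813.19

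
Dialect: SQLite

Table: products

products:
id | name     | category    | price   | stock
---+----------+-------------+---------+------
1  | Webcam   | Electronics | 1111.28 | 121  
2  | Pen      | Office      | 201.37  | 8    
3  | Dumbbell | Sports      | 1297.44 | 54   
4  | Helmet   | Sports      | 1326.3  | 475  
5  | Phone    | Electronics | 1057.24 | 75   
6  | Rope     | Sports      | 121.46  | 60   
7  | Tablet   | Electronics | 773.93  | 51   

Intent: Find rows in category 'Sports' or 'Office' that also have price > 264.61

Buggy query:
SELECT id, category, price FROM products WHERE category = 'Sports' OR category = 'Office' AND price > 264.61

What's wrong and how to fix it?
Bug: AND binds tighter than OR, so this parses as category = 'Sports' OR (category = 'Office' AND price > 264.61)

Fix: Add parentheses around the OR so the AND applies to both alternatives

Corrected query:
SELECT id, category, price FROM products WHERE (category = 'Sports' OR category = 'Office') AND price > 264.61

Result:
id | category | price  
---+----------+--------
3  | Sports   | 1297.44
4  | Sports   | 1326.3 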